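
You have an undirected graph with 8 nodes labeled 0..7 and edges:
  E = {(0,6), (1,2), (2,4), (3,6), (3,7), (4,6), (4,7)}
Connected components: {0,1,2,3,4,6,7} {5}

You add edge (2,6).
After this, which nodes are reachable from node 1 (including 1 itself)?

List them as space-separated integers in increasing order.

Before: nodes reachable from 1: {0,1,2,3,4,6,7}
Adding (2,6): both endpoints already in same component. Reachability from 1 unchanged.
After: nodes reachable from 1: {0,1,2,3,4,6,7}

Answer: 0 1 2 3 4 6 7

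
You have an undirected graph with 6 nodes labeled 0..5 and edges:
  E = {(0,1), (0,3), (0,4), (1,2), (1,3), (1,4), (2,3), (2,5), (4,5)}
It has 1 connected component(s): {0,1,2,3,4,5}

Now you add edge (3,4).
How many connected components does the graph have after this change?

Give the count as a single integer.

Answer: 1

Derivation:
Initial component count: 1
Add (3,4): endpoints already in same component. Count unchanged: 1.
New component count: 1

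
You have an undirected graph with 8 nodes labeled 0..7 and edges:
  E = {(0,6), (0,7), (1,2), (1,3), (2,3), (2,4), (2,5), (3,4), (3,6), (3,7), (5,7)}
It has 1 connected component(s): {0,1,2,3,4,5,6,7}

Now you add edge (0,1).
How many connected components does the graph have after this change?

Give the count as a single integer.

Initial component count: 1
Add (0,1): endpoints already in same component. Count unchanged: 1.
New component count: 1

Answer: 1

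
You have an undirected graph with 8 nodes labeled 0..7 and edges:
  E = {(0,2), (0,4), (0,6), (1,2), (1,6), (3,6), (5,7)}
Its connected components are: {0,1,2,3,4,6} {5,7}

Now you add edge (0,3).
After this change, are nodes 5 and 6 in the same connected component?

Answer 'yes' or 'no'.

Answer: no

Derivation:
Initial components: {0,1,2,3,4,6} {5,7}
Adding edge (0,3): both already in same component {0,1,2,3,4,6}. No change.
New components: {0,1,2,3,4,6} {5,7}
Are 5 and 6 in the same component? no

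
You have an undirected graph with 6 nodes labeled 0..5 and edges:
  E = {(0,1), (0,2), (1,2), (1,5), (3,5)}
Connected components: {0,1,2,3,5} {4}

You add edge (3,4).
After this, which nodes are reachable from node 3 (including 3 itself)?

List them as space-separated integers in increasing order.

Answer: 0 1 2 3 4 5

Derivation:
Before: nodes reachable from 3: {0,1,2,3,5}
Adding (3,4): merges 3's component with another. Reachability grows.
After: nodes reachable from 3: {0,1,2,3,4,5}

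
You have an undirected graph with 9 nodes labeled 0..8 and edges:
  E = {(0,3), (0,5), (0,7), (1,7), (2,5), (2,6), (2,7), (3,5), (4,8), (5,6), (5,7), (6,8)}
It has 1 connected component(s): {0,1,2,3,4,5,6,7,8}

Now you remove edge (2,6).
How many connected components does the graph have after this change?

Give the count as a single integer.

Initial component count: 1
Remove (2,6): not a bridge. Count unchanged: 1.
  After removal, components: {0,1,2,3,4,5,6,7,8}
New component count: 1

Answer: 1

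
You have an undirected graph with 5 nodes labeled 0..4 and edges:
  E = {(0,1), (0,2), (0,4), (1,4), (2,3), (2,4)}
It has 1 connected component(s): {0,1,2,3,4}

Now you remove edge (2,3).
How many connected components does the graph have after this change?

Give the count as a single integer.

Answer: 2

Derivation:
Initial component count: 1
Remove (2,3): it was a bridge. Count increases: 1 -> 2.
  After removal, components: {0,1,2,4} {3}
New component count: 2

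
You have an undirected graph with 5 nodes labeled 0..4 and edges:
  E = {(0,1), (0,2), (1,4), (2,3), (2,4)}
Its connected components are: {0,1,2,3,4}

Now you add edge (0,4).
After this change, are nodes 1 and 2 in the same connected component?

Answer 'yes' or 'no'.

Initial components: {0,1,2,3,4}
Adding edge (0,4): both already in same component {0,1,2,3,4}. No change.
New components: {0,1,2,3,4}
Are 1 and 2 in the same component? yes

Answer: yes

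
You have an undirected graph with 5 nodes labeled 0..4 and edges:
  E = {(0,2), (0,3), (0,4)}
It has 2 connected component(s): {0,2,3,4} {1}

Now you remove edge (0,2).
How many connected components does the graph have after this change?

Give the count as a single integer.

Initial component count: 2
Remove (0,2): it was a bridge. Count increases: 2 -> 3.
  After removal, components: {0,3,4} {1} {2}
New component count: 3

Answer: 3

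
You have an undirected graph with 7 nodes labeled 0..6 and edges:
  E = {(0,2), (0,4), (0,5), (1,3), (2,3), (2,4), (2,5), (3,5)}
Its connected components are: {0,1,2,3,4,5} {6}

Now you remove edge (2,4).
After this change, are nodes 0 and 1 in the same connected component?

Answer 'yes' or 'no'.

Answer: yes

Derivation:
Initial components: {0,1,2,3,4,5} {6}
Removing edge (2,4): not a bridge — component count unchanged at 2.
New components: {0,1,2,3,4,5} {6}
Are 0 and 1 in the same component? yes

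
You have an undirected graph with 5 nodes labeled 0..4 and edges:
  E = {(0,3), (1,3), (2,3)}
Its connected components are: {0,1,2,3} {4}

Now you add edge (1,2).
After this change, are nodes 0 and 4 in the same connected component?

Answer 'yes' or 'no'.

Answer: no

Derivation:
Initial components: {0,1,2,3} {4}
Adding edge (1,2): both already in same component {0,1,2,3}. No change.
New components: {0,1,2,3} {4}
Are 0 and 4 in the same component? no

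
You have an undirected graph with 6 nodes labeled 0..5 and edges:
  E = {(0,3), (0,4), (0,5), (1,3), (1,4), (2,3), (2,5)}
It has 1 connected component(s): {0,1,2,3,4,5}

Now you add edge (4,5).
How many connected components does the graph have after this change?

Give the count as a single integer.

Answer: 1

Derivation:
Initial component count: 1
Add (4,5): endpoints already in same component. Count unchanged: 1.
New component count: 1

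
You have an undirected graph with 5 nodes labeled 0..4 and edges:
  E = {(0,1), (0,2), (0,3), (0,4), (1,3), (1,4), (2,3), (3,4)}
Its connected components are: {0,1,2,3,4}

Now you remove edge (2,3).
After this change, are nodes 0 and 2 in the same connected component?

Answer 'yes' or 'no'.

Answer: yes

Derivation:
Initial components: {0,1,2,3,4}
Removing edge (2,3): not a bridge — component count unchanged at 1.
New components: {0,1,2,3,4}
Are 0 and 2 in the same component? yes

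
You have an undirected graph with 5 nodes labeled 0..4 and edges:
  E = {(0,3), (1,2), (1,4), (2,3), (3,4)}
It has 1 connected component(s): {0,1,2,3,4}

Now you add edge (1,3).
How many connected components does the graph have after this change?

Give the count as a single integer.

Initial component count: 1
Add (1,3): endpoints already in same component. Count unchanged: 1.
New component count: 1

Answer: 1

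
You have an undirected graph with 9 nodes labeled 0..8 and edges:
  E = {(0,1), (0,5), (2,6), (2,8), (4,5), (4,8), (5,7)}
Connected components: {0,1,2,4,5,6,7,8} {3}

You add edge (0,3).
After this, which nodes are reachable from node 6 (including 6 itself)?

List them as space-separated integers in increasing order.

Answer: 0 1 2 3 4 5 6 7 8

Derivation:
Before: nodes reachable from 6: {0,1,2,4,5,6,7,8}
Adding (0,3): merges 6's component with another. Reachability grows.
After: nodes reachable from 6: {0,1,2,3,4,5,6,7,8}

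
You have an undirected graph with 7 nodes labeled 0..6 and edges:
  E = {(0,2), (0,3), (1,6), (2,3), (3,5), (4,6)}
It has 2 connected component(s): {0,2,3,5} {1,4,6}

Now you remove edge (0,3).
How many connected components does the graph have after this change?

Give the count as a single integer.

Answer: 2

Derivation:
Initial component count: 2
Remove (0,3): not a bridge. Count unchanged: 2.
  After removal, components: {0,2,3,5} {1,4,6}
New component count: 2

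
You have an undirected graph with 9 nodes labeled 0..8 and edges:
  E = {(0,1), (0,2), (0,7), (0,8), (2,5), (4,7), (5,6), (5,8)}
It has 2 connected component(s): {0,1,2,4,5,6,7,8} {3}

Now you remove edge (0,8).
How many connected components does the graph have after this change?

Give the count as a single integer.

Initial component count: 2
Remove (0,8): not a bridge. Count unchanged: 2.
  After removal, components: {0,1,2,4,5,6,7,8} {3}
New component count: 2

Answer: 2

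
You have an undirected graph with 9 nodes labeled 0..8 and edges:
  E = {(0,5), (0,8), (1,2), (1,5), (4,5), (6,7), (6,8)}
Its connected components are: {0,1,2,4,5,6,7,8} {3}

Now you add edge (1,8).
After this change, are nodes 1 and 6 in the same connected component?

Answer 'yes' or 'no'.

Answer: yes

Derivation:
Initial components: {0,1,2,4,5,6,7,8} {3}
Adding edge (1,8): both already in same component {0,1,2,4,5,6,7,8}. No change.
New components: {0,1,2,4,5,6,7,8} {3}
Are 1 and 6 in the same component? yes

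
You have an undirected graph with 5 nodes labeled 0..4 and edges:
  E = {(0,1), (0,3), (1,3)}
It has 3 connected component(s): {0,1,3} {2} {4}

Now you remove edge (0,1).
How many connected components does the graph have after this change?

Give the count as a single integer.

Initial component count: 3
Remove (0,1): not a bridge. Count unchanged: 3.
  After removal, components: {0,1,3} {2} {4}
New component count: 3

Answer: 3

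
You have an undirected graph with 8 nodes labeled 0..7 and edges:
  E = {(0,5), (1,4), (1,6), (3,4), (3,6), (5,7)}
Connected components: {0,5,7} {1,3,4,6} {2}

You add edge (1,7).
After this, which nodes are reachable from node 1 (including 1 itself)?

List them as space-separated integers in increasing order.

Before: nodes reachable from 1: {1,3,4,6}
Adding (1,7): merges 1's component with another. Reachability grows.
After: nodes reachable from 1: {0,1,3,4,5,6,7}

Answer: 0 1 3 4 5 6 7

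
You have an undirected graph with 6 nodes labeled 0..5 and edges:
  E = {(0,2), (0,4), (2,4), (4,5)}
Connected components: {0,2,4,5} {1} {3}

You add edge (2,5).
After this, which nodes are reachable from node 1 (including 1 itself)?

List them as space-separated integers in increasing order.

Answer: 1

Derivation:
Before: nodes reachable from 1: {1}
Adding (2,5): both endpoints already in same component. Reachability from 1 unchanged.
After: nodes reachable from 1: {1}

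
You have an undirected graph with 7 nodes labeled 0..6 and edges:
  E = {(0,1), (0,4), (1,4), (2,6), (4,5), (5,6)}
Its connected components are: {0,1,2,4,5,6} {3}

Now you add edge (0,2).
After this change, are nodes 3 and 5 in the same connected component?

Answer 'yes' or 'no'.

Initial components: {0,1,2,4,5,6} {3}
Adding edge (0,2): both already in same component {0,1,2,4,5,6}. No change.
New components: {0,1,2,4,5,6} {3}
Are 3 and 5 in the same component? no

Answer: no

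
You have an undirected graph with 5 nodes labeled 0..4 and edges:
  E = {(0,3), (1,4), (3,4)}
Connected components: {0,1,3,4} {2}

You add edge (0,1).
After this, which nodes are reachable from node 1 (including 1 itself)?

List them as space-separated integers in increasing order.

Answer: 0 1 3 4

Derivation:
Before: nodes reachable from 1: {0,1,3,4}
Adding (0,1): both endpoints already in same component. Reachability from 1 unchanged.
After: nodes reachable from 1: {0,1,3,4}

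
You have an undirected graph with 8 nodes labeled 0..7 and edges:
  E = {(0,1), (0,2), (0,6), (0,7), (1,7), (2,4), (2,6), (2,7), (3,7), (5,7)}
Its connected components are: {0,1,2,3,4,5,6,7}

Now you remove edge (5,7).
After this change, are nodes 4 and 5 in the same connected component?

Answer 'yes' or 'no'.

Initial components: {0,1,2,3,4,5,6,7}
Removing edge (5,7): it was a bridge — component count 1 -> 2.
New components: {0,1,2,3,4,6,7} {5}
Are 4 and 5 in the same component? no

Answer: no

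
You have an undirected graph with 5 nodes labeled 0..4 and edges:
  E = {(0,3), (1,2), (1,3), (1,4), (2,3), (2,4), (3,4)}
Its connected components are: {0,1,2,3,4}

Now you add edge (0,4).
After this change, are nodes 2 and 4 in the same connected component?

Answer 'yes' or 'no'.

Initial components: {0,1,2,3,4}
Adding edge (0,4): both already in same component {0,1,2,3,4}. No change.
New components: {0,1,2,3,4}
Are 2 and 4 in the same component? yes

Answer: yes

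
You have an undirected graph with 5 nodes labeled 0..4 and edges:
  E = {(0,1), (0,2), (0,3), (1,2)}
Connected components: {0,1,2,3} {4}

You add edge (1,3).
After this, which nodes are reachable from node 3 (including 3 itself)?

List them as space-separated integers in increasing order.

Answer: 0 1 2 3

Derivation:
Before: nodes reachable from 3: {0,1,2,3}
Adding (1,3): both endpoints already in same component. Reachability from 3 unchanged.
After: nodes reachable from 3: {0,1,2,3}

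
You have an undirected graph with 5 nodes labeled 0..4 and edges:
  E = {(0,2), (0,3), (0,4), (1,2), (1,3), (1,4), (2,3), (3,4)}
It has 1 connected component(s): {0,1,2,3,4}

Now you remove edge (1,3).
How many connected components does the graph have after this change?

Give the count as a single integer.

Answer: 1

Derivation:
Initial component count: 1
Remove (1,3): not a bridge. Count unchanged: 1.
  After removal, components: {0,1,2,3,4}
New component count: 1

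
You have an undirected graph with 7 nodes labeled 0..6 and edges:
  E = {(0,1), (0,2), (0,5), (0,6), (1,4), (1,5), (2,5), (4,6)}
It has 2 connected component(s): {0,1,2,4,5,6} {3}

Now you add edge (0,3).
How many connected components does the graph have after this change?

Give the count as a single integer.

Answer: 1

Derivation:
Initial component count: 2
Add (0,3): merges two components. Count decreases: 2 -> 1.
New component count: 1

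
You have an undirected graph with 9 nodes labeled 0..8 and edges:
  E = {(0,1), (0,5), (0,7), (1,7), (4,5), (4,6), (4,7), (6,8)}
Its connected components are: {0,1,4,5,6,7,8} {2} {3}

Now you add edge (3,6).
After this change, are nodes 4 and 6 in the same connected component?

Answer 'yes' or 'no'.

Initial components: {0,1,4,5,6,7,8} {2} {3}
Adding edge (3,6): merges {3} and {0,1,4,5,6,7,8}.
New components: {0,1,3,4,5,6,7,8} {2}
Are 4 and 6 in the same component? yes

Answer: yes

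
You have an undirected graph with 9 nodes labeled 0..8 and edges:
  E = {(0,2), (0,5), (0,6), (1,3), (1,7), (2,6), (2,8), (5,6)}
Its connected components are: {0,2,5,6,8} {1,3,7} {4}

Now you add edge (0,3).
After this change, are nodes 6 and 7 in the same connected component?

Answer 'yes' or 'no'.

Initial components: {0,2,5,6,8} {1,3,7} {4}
Adding edge (0,3): merges {0,2,5,6,8} and {1,3,7}.
New components: {0,1,2,3,5,6,7,8} {4}
Are 6 and 7 in the same component? yes

Answer: yes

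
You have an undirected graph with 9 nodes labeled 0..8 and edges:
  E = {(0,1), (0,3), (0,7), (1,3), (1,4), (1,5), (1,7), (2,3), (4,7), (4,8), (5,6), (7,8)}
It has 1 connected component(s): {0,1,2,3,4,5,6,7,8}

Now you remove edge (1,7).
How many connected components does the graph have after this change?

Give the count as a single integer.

Initial component count: 1
Remove (1,7): not a bridge. Count unchanged: 1.
  After removal, components: {0,1,2,3,4,5,6,7,8}
New component count: 1

Answer: 1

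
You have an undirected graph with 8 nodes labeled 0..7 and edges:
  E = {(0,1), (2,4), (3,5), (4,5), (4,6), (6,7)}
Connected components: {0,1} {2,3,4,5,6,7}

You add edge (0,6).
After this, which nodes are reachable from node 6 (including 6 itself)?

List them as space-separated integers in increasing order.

Before: nodes reachable from 6: {2,3,4,5,6,7}
Adding (0,6): merges 6's component with another. Reachability grows.
After: nodes reachable from 6: {0,1,2,3,4,5,6,7}

Answer: 0 1 2 3 4 5 6 7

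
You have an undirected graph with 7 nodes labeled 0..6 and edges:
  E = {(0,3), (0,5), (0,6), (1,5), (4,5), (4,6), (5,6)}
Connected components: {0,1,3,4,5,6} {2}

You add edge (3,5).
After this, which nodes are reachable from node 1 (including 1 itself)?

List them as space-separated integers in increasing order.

Before: nodes reachable from 1: {0,1,3,4,5,6}
Adding (3,5): both endpoints already in same component. Reachability from 1 unchanged.
After: nodes reachable from 1: {0,1,3,4,5,6}

Answer: 0 1 3 4 5 6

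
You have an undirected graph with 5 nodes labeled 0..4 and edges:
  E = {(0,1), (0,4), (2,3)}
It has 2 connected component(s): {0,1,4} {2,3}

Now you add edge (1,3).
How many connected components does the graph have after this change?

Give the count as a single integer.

Answer: 1

Derivation:
Initial component count: 2
Add (1,3): merges two components. Count decreases: 2 -> 1.
New component count: 1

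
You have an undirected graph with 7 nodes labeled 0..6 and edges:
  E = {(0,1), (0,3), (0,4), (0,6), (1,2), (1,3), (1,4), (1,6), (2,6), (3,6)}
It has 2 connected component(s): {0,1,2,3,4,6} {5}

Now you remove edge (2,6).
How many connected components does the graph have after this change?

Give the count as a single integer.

Initial component count: 2
Remove (2,6): not a bridge. Count unchanged: 2.
  After removal, components: {0,1,2,3,4,6} {5}
New component count: 2

Answer: 2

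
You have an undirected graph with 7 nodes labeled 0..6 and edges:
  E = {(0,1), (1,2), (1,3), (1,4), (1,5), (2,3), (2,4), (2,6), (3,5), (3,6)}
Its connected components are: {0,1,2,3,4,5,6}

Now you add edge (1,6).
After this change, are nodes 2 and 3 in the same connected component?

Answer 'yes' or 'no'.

Initial components: {0,1,2,3,4,5,6}
Adding edge (1,6): both already in same component {0,1,2,3,4,5,6}. No change.
New components: {0,1,2,3,4,5,6}
Are 2 and 3 in the same component? yes

Answer: yes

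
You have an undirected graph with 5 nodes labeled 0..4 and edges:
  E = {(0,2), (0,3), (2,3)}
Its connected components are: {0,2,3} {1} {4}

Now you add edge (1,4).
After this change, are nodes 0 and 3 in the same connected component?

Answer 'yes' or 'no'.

Initial components: {0,2,3} {1} {4}
Adding edge (1,4): merges {1} and {4}.
New components: {0,2,3} {1,4}
Are 0 and 3 in the same component? yes

Answer: yes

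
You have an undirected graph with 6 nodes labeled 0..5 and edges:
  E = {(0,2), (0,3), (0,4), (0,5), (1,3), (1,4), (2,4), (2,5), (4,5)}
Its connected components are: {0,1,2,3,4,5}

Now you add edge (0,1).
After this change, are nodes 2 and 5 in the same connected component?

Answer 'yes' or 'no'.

Initial components: {0,1,2,3,4,5}
Adding edge (0,1): both already in same component {0,1,2,3,4,5}. No change.
New components: {0,1,2,3,4,5}
Are 2 and 5 in the same component? yes

Answer: yes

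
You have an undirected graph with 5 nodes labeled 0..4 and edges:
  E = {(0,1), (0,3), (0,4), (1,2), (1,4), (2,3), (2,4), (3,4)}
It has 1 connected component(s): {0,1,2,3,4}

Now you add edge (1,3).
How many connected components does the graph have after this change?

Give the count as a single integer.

Answer: 1

Derivation:
Initial component count: 1
Add (1,3): endpoints already in same component. Count unchanged: 1.
New component count: 1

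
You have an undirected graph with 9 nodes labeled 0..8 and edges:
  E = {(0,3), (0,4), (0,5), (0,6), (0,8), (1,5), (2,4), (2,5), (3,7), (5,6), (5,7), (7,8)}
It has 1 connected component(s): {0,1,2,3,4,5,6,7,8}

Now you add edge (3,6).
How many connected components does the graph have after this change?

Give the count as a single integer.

Answer: 1

Derivation:
Initial component count: 1
Add (3,6): endpoints already in same component. Count unchanged: 1.
New component count: 1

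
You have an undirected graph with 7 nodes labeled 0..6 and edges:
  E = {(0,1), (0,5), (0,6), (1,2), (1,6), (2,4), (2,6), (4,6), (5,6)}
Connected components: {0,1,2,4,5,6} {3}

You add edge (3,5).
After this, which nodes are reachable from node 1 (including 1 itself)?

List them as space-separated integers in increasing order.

Answer: 0 1 2 3 4 5 6

Derivation:
Before: nodes reachable from 1: {0,1,2,4,5,6}
Adding (3,5): merges 1's component with another. Reachability grows.
After: nodes reachable from 1: {0,1,2,3,4,5,6}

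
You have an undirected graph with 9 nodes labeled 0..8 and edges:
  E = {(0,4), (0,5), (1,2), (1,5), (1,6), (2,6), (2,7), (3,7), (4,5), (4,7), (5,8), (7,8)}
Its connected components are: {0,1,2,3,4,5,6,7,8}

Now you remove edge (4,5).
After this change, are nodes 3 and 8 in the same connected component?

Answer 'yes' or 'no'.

Initial components: {0,1,2,3,4,5,6,7,8}
Removing edge (4,5): not a bridge — component count unchanged at 1.
New components: {0,1,2,3,4,5,6,7,8}
Are 3 and 8 in the same component? yes

Answer: yes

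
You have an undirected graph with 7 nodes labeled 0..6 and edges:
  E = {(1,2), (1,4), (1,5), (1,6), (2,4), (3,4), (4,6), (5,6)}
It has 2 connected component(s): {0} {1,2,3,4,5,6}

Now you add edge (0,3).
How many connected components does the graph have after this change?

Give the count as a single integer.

Initial component count: 2
Add (0,3): merges two components. Count decreases: 2 -> 1.
New component count: 1

Answer: 1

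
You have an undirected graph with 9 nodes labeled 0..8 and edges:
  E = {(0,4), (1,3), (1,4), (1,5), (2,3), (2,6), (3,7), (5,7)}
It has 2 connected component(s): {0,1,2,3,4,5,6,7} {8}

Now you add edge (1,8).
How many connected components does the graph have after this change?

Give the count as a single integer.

Initial component count: 2
Add (1,8): merges two components. Count decreases: 2 -> 1.
New component count: 1

Answer: 1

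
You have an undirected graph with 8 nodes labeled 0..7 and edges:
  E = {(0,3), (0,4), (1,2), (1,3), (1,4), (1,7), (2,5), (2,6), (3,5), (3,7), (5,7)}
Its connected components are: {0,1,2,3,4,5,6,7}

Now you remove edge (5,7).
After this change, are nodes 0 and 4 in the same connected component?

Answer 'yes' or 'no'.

Initial components: {0,1,2,3,4,5,6,7}
Removing edge (5,7): not a bridge — component count unchanged at 1.
New components: {0,1,2,3,4,5,6,7}
Are 0 and 4 in the same component? yes

Answer: yes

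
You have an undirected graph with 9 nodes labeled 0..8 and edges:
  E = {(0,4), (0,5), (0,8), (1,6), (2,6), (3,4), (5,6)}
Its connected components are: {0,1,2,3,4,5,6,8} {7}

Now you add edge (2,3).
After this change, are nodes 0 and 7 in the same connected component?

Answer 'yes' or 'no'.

Initial components: {0,1,2,3,4,5,6,8} {7}
Adding edge (2,3): both already in same component {0,1,2,3,4,5,6,8}. No change.
New components: {0,1,2,3,4,5,6,8} {7}
Are 0 and 7 in the same component? no

Answer: no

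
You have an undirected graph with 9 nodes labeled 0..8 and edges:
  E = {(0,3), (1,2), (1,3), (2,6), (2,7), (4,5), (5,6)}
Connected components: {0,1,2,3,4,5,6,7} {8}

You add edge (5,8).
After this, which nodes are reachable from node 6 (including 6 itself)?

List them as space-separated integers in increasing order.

Before: nodes reachable from 6: {0,1,2,3,4,5,6,7}
Adding (5,8): merges 6's component with another. Reachability grows.
After: nodes reachable from 6: {0,1,2,3,4,5,6,7,8}

Answer: 0 1 2 3 4 5 6 7 8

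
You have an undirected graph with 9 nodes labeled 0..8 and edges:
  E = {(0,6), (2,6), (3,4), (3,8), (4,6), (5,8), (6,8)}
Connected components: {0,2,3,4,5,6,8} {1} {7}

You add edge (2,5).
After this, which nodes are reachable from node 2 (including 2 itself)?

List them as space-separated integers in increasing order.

Before: nodes reachable from 2: {0,2,3,4,5,6,8}
Adding (2,5): both endpoints already in same component. Reachability from 2 unchanged.
After: nodes reachable from 2: {0,2,3,4,5,6,8}

Answer: 0 2 3 4 5 6 8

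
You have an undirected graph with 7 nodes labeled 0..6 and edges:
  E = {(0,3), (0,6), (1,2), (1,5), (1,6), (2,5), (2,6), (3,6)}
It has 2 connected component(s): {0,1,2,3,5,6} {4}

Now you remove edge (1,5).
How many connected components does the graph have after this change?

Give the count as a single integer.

Answer: 2

Derivation:
Initial component count: 2
Remove (1,5): not a bridge. Count unchanged: 2.
  After removal, components: {0,1,2,3,5,6} {4}
New component count: 2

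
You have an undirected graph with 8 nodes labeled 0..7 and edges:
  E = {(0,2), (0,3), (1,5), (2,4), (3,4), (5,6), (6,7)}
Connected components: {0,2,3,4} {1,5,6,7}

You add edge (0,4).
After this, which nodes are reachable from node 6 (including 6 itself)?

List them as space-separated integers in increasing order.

Before: nodes reachable from 6: {1,5,6,7}
Adding (0,4): both endpoints already in same component. Reachability from 6 unchanged.
After: nodes reachable from 6: {1,5,6,7}

Answer: 1 5 6 7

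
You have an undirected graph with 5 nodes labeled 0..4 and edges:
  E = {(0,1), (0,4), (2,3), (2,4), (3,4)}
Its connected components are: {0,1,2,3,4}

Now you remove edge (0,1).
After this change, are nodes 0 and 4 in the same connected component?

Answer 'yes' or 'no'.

Answer: yes

Derivation:
Initial components: {0,1,2,3,4}
Removing edge (0,1): it was a bridge — component count 1 -> 2.
New components: {0,2,3,4} {1}
Are 0 and 4 in the same component? yes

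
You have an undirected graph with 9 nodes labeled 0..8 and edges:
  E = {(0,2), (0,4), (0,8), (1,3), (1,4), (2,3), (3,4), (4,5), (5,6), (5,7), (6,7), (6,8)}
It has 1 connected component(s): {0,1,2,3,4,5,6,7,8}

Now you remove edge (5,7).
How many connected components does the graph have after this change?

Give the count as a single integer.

Answer: 1

Derivation:
Initial component count: 1
Remove (5,7): not a bridge. Count unchanged: 1.
  After removal, components: {0,1,2,3,4,5,6,7,8}
New component count: 1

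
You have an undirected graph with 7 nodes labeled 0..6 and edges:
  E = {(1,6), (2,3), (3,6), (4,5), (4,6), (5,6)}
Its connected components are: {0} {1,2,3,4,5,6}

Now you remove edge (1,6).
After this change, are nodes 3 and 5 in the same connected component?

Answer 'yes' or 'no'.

Initial components: {0} {1,2,3,4,5,6}
Removing edge (1,6): it was a bridge — component count 2 -> 3.
New components: {0} {1} {2,3,4,5,6}
Are 3 and 5 in the same component? yes

Answer: yes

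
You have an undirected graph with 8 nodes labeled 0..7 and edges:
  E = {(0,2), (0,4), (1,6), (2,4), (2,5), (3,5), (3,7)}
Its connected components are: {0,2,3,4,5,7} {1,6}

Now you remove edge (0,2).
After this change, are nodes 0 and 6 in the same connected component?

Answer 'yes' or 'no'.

Initial components: {0,2,3,4,5,7} {1,6}
Removing edge (0,2): not a bridge — component count unchanged at 2.
New components: {0,2,3,4,5,7} {1,6}
Are 0 and 6 in the same component? no

Answer: no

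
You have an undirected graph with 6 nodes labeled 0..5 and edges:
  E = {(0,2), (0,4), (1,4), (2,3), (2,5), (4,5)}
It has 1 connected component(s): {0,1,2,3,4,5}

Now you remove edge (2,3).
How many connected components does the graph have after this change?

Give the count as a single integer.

Initial component count: 1
Remove (2,3): it was a bridge. Count increases: 1 -> 2.
  After removal, components: {0,1,2,4,5} {3}
New component count: 2

Answer: 2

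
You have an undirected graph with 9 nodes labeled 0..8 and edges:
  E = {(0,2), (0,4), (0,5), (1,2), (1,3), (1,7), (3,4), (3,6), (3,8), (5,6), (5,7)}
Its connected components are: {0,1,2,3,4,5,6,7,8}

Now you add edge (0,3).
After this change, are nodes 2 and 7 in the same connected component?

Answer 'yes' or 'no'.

Initial components: {0,1,2,3,4,5,6,7,8}
Adding edge (0,3): both already in same component {0,1,2,3,4,5,6,7,8}. No change.
New components: {0,1,2,3,4,5,6,7,8}
Are 2 and 7 in the same component? yes

Answer: yes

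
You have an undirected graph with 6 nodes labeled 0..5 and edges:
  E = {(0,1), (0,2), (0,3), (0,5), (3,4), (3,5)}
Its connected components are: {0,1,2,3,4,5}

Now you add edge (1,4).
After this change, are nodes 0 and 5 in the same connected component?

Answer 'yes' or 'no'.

Answer: yes

Derivation:
Initial components: {0,1,2,3,4,5}
Adding edge (1,4): both already in same component {0,1,2,3,4,5}. No change.
New components: {0,1,2,3,4,5}
Are 0 and 5 in the same component? yes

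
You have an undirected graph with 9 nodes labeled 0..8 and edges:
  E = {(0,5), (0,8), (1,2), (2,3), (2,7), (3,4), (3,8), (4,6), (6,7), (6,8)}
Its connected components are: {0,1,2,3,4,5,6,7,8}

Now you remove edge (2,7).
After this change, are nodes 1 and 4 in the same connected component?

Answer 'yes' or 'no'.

Answer: yes

Derivation:
Initial components: {0,1,2,3,4,5,6,7,8}
Removing edge (2,7): not a bridge — component count unchanged at 1.
New components: {0,1,2,3,4,5,6,7,8}
Are 1 and 4 in the same component? yes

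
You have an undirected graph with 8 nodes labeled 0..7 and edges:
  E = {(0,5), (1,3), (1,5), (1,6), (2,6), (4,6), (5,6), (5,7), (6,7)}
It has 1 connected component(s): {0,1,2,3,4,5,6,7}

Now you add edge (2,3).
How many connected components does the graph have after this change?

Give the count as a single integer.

Answer: 1

Derivation:
Initial component count: 1
Add (2,3): endpoints already in same component. Count unchanged: 1.
New component count: 1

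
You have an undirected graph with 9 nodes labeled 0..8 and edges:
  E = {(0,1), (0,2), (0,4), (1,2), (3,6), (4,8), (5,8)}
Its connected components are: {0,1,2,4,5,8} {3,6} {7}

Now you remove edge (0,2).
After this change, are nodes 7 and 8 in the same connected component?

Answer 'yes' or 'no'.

Answer: no

Derivation:
Initial components: {0,1,2,4,5,8} {3,6} {7}
Removing edge (0,2): not a bridge — component count unchanged at 3.
New components: {0,1,2,4,5,8} {3,6} {7}
Are 7 and 8 in the same component? no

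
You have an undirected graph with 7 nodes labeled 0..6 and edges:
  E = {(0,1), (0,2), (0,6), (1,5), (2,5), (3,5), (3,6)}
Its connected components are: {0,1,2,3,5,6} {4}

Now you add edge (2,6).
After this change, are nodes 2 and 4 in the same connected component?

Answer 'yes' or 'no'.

Answer: no

Derivation:
Initial components: {0,1,2,3,5,6} {4}
Adding edge (2,6): both already in same component {0,1,2,3,5,6}. No change.
New components: {0,1,2,3,5,6} {4}
Are 2 and 4 in the same component? no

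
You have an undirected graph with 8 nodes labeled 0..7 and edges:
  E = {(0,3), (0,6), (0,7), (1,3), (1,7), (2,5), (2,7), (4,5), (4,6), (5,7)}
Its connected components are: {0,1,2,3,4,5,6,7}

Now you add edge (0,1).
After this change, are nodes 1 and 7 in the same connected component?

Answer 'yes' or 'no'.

Answer: yes

Derivation:
Initial components: {0,1,2,3,4,5,6,7}
Adding edge (0,1): both already in same component {0,1,2,3,4,5,6,7}. No change.
New components: {0,1,2,3,4,5,6,7}
Are 1 and 7 in the same component? yes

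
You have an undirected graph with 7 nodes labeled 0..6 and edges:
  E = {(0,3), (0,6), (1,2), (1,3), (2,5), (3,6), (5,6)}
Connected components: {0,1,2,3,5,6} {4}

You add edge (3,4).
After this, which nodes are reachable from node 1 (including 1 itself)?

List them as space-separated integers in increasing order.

Answer: 0 1 2 3 4 5 6

Derivation:
Before: nodes reachable from 1: {0,1,2,3,5,6}
Adding (3,4): merges 1's component with another. Reachability grows.
After: nodes reachable from 1: {0,1,2,3,4,5,6}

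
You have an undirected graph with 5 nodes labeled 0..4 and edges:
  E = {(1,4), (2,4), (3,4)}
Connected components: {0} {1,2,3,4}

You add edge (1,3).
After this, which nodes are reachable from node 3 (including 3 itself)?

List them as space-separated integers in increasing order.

Before: nodes reachable from 3: {1,2,3,4}
Adding (1,3): both endpoints already in same component. Reachability from 3 unchanged.
After: nodes reachable from 3: {1,2,3,4}

Answer: 1 2 3 4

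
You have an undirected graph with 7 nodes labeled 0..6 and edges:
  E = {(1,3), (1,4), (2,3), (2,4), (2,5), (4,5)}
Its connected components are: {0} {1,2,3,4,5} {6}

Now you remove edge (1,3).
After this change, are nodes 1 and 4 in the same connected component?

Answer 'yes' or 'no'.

Answer: yes

Derivation:
Initial components: {0} {1,2,3,4,5} {6}
Removing edge (1,3): not a bridge — component count unchanged at 3.
New components: {0} {1,2,3,4,5} {6}
Are 1 and 4 in the same component? yes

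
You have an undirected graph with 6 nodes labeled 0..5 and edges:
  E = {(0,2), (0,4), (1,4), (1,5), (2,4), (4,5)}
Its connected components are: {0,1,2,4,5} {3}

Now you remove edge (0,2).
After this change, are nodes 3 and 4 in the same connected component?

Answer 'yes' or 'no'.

Answer: no

Derivation:
Initial components: {0,1,2,4,5} {3}
Removing edge (0,2): not a bridge — component count unchanged at 2.
New components: {0,1,2,4,5} {3}
Are 3 and 4 in the same component? no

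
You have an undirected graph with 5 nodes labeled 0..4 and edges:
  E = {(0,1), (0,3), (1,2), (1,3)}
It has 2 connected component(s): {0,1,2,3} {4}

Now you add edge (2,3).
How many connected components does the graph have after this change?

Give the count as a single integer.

Answer: 2

Derivation:
Initial component count: 2
Add (2,3): endpoints already in same component. Count unchanged: 2.
New component count: 2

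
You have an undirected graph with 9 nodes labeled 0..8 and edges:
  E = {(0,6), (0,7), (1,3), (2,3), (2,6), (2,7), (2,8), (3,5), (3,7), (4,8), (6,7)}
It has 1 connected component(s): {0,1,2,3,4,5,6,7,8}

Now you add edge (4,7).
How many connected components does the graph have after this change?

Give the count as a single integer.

Initial component count: 1
Add (4,7): endpoints already in same component. Count unchanged: 1.
New component count: 1

Answer: 1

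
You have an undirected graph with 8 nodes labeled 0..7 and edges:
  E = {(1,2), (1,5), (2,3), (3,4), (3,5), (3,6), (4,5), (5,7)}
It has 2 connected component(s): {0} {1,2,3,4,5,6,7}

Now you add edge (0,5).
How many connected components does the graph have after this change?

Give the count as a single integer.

Initial component count: 2
Add (0,5): merges two components. Count decreases: 2 -> 1.
New component count: 1

Answer: 1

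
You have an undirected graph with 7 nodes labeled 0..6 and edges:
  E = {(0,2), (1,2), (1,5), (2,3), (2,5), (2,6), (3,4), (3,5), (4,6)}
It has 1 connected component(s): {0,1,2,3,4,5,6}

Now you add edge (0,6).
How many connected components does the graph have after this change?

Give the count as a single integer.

Initial component count: 1
Add (0,6): endpoints already in same component. Count unchanged: 1.
New component count: 1

Answer: 1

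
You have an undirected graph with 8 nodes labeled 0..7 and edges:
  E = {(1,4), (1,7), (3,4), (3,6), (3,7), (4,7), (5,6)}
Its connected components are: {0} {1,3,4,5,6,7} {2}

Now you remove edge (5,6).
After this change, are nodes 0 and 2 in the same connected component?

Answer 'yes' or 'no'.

Initial components: {0} {1,3,4,5,6,7} {2}
Removing edge (5,6): it was a bridge — component count 3 -> 4.
New components: {0} {1,3,4,6,7} {2} {5}
Are 0 and 2 in the same component? no

Answer: no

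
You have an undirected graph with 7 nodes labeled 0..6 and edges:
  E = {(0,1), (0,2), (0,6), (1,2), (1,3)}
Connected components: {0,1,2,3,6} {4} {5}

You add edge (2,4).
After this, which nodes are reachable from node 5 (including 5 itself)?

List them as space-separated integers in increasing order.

Before: nodes reachable from 5: {5}
Adding (2,4): merges two components, but neither contains 5. Reachability from 5 unchanged.
After: nodes reachable from 5: {5}

Answer: 5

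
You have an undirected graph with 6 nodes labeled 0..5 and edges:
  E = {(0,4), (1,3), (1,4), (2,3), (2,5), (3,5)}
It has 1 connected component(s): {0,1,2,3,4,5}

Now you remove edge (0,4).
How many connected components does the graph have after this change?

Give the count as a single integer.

Answer: 2

Derivation:
Initial component count: 1
Remove (0,4): it was a bridge. Count increases: 1 -> 2.
  After removal, components: {0} {1,2,3,4,5}
New component count: 2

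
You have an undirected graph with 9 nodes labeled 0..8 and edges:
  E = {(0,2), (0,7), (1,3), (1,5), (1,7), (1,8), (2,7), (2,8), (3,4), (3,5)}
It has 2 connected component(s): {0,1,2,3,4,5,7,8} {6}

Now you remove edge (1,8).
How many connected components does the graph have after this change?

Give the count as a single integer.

Answer: 2

Derivation:
Initial component count: 2
Remove (1,8): not a bridge. Count unchanged: 2.
  After removal, components: {0,1,2,3,4,5,7,8} {6}
New component count: 2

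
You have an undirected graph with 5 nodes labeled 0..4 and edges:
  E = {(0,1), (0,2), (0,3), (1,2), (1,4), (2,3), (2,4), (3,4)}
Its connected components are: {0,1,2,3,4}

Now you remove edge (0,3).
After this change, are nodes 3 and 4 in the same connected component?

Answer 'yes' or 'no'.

Initial components: {0,1,2,3,4}
Removing edge (0,3): not a bridge — component count unchanged at 1.
New components: {0,1,2,3,4}
Are 3 and 4 in the same component? yes

Answer: yes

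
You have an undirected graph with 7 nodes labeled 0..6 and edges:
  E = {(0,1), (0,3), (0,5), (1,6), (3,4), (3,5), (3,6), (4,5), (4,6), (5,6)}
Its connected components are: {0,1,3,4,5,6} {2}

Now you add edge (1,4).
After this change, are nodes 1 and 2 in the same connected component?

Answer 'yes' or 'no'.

Answer: no

Derivation:
Initial components: {0,1,3,4,5,6} {2}
Adding edge (1,4): both already in same component {0,1,3,4,5,6}. No change.
New components: {0,1,3,4,5,6} {2}
Are 1 and 2 in the same component? no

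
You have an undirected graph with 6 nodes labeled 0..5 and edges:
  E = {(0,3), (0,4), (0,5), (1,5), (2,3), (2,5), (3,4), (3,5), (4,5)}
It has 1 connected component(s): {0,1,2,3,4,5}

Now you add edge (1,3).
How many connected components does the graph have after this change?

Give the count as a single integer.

Answer: 1

Derivation:
Initial component count: 1
Add (1,3): endpoints already in same component. Count unchanged: 1.
New component count: 1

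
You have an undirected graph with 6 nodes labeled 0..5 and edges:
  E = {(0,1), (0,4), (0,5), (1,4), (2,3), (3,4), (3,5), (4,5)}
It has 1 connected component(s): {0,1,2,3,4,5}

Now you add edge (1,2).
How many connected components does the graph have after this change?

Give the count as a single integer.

Answer: 1

Derivation:
Initial component count: 1
Add (1,2): endpoints already in same component. Count unchanged: 1.
New component count: 1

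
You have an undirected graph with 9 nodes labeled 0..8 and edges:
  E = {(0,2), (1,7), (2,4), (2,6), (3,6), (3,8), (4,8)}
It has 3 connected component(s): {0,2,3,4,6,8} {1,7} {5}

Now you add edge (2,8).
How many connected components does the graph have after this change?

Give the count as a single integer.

Initial component count: 3
Add (2,8): endpoints already in same component. Count unchanged: 3.
New component count: 3

Answer: 3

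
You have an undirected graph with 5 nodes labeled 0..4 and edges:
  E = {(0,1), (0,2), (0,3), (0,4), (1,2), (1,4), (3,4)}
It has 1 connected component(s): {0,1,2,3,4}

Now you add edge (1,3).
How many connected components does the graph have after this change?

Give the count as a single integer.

Answer: 1

Derivation:
Initial component count: 1
Add (1,3): endpoints already in same component. Count unchanged: 1.
New component count: 1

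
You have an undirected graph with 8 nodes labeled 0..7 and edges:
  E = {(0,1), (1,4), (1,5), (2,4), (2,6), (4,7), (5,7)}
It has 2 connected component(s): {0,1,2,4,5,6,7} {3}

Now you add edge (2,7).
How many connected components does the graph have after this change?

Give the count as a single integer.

Answer: 2

Derivation:
Initial component count: 2
Add (2,7): endpoints already in same component. Count unchanged: 2.
New component count: 2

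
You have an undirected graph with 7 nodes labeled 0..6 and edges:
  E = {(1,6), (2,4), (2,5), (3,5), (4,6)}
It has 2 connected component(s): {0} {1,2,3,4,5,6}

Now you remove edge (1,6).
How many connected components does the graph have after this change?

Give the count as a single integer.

Answer: 3

Derivation:
Initial component count: 2
Remove (1,6): it was a bridge. Count increases: 2 -> 3.
  After removal, components: {0} {1} {2,3,4,5,6}
New component count: 3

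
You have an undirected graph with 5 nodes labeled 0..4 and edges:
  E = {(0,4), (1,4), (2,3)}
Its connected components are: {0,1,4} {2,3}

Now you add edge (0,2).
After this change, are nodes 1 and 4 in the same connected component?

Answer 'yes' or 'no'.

Answer: yes

Derivation:
Initial components: {0,1,4} {2,3}
Adding edge (0,2): merges {0,1,4} and {2,3}.
New components: {0,1,2,3,4}
Are 1 and 4 in the same component? yes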